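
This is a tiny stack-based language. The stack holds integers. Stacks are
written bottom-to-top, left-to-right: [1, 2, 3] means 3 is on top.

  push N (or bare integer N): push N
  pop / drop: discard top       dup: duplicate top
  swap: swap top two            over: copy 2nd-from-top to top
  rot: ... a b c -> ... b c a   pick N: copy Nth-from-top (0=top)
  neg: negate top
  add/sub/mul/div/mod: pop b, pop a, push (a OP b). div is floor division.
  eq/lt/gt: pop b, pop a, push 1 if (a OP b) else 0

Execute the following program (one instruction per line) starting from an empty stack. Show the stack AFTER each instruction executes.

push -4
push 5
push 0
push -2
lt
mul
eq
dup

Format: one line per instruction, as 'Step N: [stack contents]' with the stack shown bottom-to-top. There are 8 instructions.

Step 1: [-4]
Step 2: [-4, 5]
Step 3: [-4, 5, 0]
Step 4: [-4, 5, 0, -2]
Step 5: [-4, 5, 0]
Step 6: [-4, 0]
Step 7: [0]
Step 8: [0, 0]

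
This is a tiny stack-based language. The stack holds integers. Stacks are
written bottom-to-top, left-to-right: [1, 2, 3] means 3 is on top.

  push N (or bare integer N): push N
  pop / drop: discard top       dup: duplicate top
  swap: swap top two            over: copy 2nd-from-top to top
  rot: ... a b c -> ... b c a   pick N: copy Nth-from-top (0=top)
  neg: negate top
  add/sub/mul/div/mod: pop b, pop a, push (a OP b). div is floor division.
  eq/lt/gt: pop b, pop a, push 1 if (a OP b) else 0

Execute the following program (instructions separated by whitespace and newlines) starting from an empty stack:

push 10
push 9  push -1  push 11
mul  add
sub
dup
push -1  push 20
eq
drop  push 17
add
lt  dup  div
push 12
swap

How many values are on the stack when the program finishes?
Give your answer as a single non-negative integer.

Answer: 2

Derivation:
After 'push 10': stack = [10] (depth 1)
After 'push 9': stack = [10, 9] (depth 2)
After 'push -1': stack = [10, 9, -1] (depth 3)
After 'push 11': stack = [10, 9, -1, 11] (depth 4)
After 'mul': stack = [10, 9, -11] (depth 3)
After 'add': stack = [10, -2] (depth 2)
After 'sub': stack = [12] (depth 1)
After 'dup': stack = [12, 12] (depth 2)
After 'push -1': stack = [12, 12, -1] (depth 3)
After 'push 20': stack = [12, 12, -1, 20] (depth 4)
After 'eq': stack = [12, 12, 0] (depth 3)
After 'drop': stack = [12, 12] (depth 2)
After 'push 17': stack = [12, 12, 17] (depth 3)
After 'add': stack = [12, 29] (depth 2)
After 'lt': stack = [1] (depth 1)
After 'dup': stack = [1, 1] (depth 2)
After 'div': stack = [1] (depth 1)
After 'push 12': stack = [1, 12] (depth 2)
After 'swap': stack = [12, 1] (depth 2)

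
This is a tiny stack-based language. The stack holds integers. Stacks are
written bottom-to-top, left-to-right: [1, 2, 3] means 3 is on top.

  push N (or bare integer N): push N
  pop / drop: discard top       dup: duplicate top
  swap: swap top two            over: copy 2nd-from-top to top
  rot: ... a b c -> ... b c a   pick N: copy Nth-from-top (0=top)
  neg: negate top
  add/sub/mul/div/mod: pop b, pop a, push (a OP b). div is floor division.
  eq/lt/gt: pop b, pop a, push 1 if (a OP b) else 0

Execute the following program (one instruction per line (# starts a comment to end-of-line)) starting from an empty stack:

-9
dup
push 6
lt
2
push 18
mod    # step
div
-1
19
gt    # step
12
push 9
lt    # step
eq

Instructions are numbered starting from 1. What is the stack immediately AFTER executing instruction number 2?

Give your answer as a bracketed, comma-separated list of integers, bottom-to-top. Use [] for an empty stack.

Answer: [-9, -9]

Derivation:
Step 1 ('-9'): [-9]
Step 2 ('dup'): [-9, -9]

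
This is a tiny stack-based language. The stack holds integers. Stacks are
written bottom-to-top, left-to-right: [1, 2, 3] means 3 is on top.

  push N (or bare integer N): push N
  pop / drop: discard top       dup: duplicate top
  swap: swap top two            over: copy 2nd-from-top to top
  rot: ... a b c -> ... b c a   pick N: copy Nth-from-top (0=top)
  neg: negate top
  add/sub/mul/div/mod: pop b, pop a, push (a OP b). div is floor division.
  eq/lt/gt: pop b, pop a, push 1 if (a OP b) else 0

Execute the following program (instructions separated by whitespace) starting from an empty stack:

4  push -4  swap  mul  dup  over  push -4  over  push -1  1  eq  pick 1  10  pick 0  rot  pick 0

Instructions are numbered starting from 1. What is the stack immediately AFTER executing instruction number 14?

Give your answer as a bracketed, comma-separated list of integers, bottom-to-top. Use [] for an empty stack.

Answer: [-16, -16, -16, -4, -16, 0, -16, 10, 10]

Derivation:
Step 1 ('4'): [4]
Step 2 ('push -4'): [4, -4]
Step 3 ('swap'): [-4, 4]
Step 4 ('mul'): [-16]
Step 5 ('dup'): [-16, -16]
Step 6 ('over'): [-16, -16, -16]
Step 7 ('push -4'): [-16, -16, -16, -4]
Step 8 ('over'): [-16, -16, -16, -4, -16]
Step 9 ('push -1'): [-16, -16, -16, -4, -16, -1]
Step 10 ('1'): [-16, -16, -16, -4, -16, -1, 1]
Step 11 ('eq'): [-16, -16, -16, -4, -16, 0]
Step 12 ('pick 1'): [-16, -16, -16, -4, -16, 0, -16]
Step 13 ('10'): [-16, -16, -16, -4, -16, 0, -16, 10]
Step 14 ('pick 0'): [-16, -16, -16, -4, -16, 0, -16, 10, 10]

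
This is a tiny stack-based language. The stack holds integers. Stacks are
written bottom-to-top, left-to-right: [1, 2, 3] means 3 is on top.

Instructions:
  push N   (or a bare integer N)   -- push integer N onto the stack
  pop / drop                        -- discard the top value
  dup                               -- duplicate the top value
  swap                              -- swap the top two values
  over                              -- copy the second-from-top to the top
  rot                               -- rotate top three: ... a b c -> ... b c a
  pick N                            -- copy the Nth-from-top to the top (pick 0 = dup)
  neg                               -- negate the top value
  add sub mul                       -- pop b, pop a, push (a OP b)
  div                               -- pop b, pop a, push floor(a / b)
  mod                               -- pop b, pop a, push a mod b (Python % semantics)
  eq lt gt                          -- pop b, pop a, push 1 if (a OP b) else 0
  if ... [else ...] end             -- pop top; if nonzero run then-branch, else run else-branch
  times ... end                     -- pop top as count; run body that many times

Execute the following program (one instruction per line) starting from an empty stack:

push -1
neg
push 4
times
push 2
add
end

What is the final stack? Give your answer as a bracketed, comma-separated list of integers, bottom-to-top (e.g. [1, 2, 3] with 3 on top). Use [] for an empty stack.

Answer: [9]

Derivation:
After 'push -1': [-1]
After 'neg': [1]
After 'push 4': [1, 4]
After 'times': [1]
After 'push 2': [1, 2]
After 'add': [3]
After 'push 2': [3, 2]
After 'add': [5]
After 'push 2': [5, 2]
After 'add': [7]
After 'push 2': [7, 2]
After 'add': [9]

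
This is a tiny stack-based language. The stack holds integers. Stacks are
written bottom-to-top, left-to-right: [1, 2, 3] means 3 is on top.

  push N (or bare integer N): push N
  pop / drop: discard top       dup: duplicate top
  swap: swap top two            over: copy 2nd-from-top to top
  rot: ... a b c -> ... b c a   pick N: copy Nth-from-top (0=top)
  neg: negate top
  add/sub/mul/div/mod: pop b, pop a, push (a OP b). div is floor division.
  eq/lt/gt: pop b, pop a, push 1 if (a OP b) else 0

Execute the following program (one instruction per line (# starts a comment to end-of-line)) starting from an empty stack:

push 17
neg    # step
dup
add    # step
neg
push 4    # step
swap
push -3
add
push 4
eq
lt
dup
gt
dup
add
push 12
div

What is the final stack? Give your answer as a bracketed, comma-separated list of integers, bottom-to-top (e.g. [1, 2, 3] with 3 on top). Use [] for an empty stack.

Answer: [0]

Derivation:
After 'push 17': [17]
After 'neg': [-17]
After 'dup': [-17, -17]
After 'add': [-34]
After 'neg': [34]
After 'push 4': [34, 4]
After 'swap': [4, 34]
After 'push -3': [4, 34, -3]
After 'add': [4, 31]
After 'push 4': [4, 31, 4]
After 'eq': [4, 0]
After 'lt': [0]
After 'dup': [0, 0]
After 'gt': [0]
After 'dup': [0, 0]
After 'add': [0]
After 'push 12': [0, 12]
After 'div': [0]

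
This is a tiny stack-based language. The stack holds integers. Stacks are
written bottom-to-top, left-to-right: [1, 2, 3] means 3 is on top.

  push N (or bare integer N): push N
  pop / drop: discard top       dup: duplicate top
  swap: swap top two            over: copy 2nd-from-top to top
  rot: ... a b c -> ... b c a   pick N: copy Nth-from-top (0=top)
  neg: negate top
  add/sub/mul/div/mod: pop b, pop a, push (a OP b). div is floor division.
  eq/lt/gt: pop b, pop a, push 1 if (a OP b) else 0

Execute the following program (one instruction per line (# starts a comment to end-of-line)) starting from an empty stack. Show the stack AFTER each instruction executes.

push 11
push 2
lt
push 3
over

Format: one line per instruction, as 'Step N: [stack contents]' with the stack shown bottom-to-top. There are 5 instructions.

Step 1: [11]
Step 2: [11, 2]
Step 3: [0]
Step 4: [0, 3]
Step 5: [0, 3, 0]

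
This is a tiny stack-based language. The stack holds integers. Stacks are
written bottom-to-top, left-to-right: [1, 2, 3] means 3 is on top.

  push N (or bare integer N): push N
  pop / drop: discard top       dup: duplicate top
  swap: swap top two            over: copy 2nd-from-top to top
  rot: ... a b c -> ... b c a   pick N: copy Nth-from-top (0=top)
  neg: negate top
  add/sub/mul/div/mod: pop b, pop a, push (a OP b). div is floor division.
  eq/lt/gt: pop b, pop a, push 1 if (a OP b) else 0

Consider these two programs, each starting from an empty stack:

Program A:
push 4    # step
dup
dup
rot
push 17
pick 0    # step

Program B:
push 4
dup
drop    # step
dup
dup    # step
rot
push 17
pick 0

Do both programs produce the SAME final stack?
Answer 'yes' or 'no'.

Program A trace:
  After 'push 4': [4]
  After 'dup': [4, 4]
  After 'dup': [4, 4, 4]
  After 'rot': [4, 4, 4]
  After 'push 17': [4, 4, 4, 17]
  After 'pick 0': [4, 4, 4, 17, 17]
Program A final stack: [4, 4, 4, 17, 17]

Program B trace:
  After 'push 4': [4]
  After 'dup': [4, 4]
  After 'drop': [4]
  After 'dup': [4, 4]
  After 'dup': [4, 4, 4]
  After 'rot': [4, 4, 4]
  After 'push 17': [4, 4, 4, 17]
  After 'pick 0': [4, 4, 4, 17, 17]
Program B final stack: [4, 4, 4, 17, 17]
Same: yes

Answer: yes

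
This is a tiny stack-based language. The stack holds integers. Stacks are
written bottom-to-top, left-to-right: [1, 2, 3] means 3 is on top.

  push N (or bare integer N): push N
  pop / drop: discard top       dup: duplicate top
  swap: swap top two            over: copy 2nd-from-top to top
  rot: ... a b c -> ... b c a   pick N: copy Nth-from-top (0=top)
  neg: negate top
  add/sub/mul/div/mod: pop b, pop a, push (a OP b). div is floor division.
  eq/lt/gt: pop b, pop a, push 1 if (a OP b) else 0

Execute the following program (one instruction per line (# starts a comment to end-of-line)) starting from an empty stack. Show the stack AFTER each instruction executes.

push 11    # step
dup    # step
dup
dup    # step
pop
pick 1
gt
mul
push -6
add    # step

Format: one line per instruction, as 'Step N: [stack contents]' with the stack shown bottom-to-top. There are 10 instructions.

Step 1: [11]
Step 2: [11, 11]
Step 3: [11, 11, 11]
Step 4: [11, 11, 11, 11]
Step 5: [11, 11, 11]
Step 6: [11, 11, 11, 11]
Step 7: [11, 11, 0]
Step 8: [11, 0]
Step 9: [11, 0, -6]
Step 10: [11, -6]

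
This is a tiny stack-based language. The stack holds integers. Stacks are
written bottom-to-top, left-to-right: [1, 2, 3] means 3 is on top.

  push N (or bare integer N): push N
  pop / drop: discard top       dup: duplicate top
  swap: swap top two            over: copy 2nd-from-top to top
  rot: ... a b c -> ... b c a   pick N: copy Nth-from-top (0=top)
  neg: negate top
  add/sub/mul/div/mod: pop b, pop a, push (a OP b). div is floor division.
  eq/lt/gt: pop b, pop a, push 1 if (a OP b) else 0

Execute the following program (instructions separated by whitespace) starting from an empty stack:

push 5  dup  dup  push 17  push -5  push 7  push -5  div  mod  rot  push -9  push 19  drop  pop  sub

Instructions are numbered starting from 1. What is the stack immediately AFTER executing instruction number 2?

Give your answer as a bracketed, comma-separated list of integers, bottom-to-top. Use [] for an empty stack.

Step 1 ('push 5'): [5]
Step 2 ('dup'): [5, 5]

Answer: [5, 5]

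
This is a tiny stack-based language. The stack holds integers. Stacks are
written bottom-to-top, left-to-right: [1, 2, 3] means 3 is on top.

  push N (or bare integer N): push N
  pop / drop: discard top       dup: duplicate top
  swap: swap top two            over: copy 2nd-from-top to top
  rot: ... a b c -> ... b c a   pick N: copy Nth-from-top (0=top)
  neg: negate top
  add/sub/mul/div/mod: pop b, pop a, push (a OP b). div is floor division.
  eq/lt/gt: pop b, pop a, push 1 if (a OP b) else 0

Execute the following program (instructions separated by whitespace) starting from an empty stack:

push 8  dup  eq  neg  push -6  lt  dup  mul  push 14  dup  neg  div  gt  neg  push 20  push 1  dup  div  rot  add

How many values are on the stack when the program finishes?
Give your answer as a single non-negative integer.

After 'push 8': stack = [8] (depth 1)
After 'dup': stack = [8, 8] (depth 2)
After 'eq': stack = [1] (depth 1)
After 'neg': stack = [-1] (depth 1)
After 'push -6': stack = [-1, -6] (depth 2)
After 'lt': stack = [0] (depth 1)
After 'dup': stack = [0, 0] (depth 2)
After 'mul': stack = [0] (depth 1)
After 'push 14': stack = [0, 14] (depth 2)
After 'dup': stack = [0, 14, 14] (depth 3)
After 'neg': stack = [0, 14, -14] (depth 3)
After 'div': stack = [0, -1] (depth 2)
After 'gt': stack = [1] (depth 1)
After 'neg': stack = [-1] (depth 1)
After 'push 20': stack = [-1, 20] (depth 2)
After 'push 1': stack = [-1, 20, 1] (depth 3)
After 'dup': stack = [-1, 20, 1, 1] (depth 4)
After 'div': stack = [-1, 20, 1] (depth 3)
After 'rot': stack = [20, 1, -1] (depth 3)
After 'add': stack = [20, 0] (depth 2)

Answer: 2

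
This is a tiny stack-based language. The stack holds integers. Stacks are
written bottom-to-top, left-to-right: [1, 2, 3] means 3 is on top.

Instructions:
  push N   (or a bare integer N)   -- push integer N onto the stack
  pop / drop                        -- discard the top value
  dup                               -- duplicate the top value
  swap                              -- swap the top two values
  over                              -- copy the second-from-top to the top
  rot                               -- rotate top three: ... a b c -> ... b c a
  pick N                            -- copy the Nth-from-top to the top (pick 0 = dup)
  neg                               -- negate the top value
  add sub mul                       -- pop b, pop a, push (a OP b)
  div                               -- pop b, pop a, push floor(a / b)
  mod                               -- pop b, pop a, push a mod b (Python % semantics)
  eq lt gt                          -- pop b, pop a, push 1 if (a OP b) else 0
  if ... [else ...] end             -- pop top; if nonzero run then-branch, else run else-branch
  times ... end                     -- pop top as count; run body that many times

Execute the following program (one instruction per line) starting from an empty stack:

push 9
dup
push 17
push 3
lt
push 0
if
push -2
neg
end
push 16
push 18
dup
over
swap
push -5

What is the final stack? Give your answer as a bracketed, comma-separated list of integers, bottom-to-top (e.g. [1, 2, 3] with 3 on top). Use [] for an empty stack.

Answer: [9, 9, 0, 16, 18, 18, 18, -5]

Derivation:
After 'push 9': [9]
After 'dup': [9, 9]
After 'push 17': [9, 9, 17]
After 'push 3': [9, 9, 17, 3]
After 'lt': [9, 9, 0]
After 'push 0': [9, 9, 0, 0]
After 'if': [9, 9, 0]
After 'push 16': [9, 9, 0, 16]
After 'push 18': [9, 9, 0, 16, 18]
After 'dup': [9, 9, 0, 16, 18, 18]
After 'over': [9, 9, 0, 16, 18, 18, 18]
After 'swap': [9, 9, 0, 16, 18, 18, 18]
After 'push -5': [9, 9, 0, 16, 18, 18, 18, -5]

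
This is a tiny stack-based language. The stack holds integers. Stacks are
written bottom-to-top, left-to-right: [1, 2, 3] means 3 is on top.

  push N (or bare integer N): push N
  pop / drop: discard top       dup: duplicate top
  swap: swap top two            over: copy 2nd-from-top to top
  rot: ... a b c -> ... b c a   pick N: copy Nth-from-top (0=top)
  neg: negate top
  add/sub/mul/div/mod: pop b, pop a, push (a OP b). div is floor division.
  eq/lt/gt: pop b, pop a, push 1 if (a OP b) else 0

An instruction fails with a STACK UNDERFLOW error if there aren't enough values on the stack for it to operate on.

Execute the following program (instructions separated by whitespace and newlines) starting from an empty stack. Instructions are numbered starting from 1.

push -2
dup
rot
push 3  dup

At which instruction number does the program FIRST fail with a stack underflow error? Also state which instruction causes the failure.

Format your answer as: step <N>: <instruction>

Answer: step 3: rot

Derivation:
Step 1 ('push -2'): stack = [-2], depth = 1
Step 2 ('dup'): stack = [-2, -2], depth = 2
Step 3 ('rot'): needs 3 value(s) but depth is 2 — STACK UNDERFLOW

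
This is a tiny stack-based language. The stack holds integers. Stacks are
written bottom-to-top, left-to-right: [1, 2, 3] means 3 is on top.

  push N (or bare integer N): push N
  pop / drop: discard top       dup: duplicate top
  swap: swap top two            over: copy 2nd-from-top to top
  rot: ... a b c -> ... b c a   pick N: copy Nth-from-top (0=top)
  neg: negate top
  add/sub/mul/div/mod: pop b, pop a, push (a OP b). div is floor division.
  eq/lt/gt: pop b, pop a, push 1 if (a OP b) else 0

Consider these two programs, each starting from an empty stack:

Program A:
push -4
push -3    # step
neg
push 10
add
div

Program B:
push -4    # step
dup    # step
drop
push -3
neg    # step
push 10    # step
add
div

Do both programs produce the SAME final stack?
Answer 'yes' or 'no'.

Program A trace:
  After 'push -4': [-4]
  After 'push -3': [-4, -3]
  After 'neg': [-4, 3]
  After 'push 10': [-4, 3, 10]
  After 'add': [-4, 13]
  After 'div': [-1]
Program A final stack: [-1]

Program B trace:
  After 'push -4': [-4]
  After 'dup': [-4, -4]
  After 'drop': [-4]
  After 'push -3': [-4, -3]
  After 'neg': [-4, 3]
  After 'push 10': [-4, 3, 10]
  After 'add': [-4, 13]
  After 'div': [-1]
Program B final stack: [-1]
Same: yes

Answer: yes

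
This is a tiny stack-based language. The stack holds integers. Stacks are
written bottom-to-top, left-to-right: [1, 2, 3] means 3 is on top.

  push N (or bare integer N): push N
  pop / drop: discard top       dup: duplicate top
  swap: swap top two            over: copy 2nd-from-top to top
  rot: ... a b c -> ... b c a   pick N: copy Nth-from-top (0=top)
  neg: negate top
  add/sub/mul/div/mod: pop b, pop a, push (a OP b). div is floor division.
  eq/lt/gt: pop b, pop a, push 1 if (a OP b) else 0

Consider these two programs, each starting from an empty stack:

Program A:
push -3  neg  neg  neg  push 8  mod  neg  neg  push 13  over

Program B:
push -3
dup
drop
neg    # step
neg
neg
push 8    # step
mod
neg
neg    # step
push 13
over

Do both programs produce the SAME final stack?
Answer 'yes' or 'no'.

Program A trace:
  After 'push -3': [-3]
  After 'neg': [3]
  After 'neg': [-3]
  After 'neg': [3]
  After 'push 8': [3, 8]
  After 'mod': [3]
  After 'neg': [-3]
  After 'neg': [3]
  After 'push 13': [3, 13]
  After 'over': [3, 13, 3]
Program A final stack: [3, 13, 3]

Program B trace:
  After 'push -3': [-3]
  After 'dup': [-3, -3]
  After 'drop': [-3]
  After 'neg': [3]
  After 'neg': [-3]
  After 'neg': [3]
  After 'push 8': [3, 8]
  After 'mod': [3]
  After 'neg': [-3]
  After 'neg': [3]
  After 'push 13': [3, 13]
  After 'over': [3, 13, 3]
Program B final stack: [3, 13, 3]
Same: yes

Answer: yes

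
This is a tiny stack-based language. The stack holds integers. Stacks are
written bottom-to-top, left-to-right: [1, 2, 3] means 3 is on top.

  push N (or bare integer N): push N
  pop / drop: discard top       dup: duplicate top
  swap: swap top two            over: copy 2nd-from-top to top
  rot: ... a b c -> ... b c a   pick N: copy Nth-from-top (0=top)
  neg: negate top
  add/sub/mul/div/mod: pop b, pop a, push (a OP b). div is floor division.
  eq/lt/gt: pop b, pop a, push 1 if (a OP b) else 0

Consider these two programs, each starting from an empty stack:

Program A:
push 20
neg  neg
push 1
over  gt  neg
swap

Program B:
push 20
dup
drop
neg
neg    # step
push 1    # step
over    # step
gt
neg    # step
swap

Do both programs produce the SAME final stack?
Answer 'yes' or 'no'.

Program A trace:
  After 'push 20': [20]
  After 'neg': [-20]
  After 'neg': [20]
  After 'push 1': [20, 1]
  After 'over': [20, 1, 20]
  After 'gt': [20, 0]
  After 'neg': [20, 0]
  After 'swap': [0, 20]
Program A final stack: [0, 20]

Program B trace:
  After 'push 20': [20]
  After 'dup': [20, 20]
  After 'drop': [20]
  After 'neg': [-20]
  After 'neg': [20]
  After 'push 1': [20, 1]
  After 'over': [20, 1, 20]
  After 'gt': [20, 0]
  After 'neg': [20, 0]
  After 'swap': [0, 20]
Program B final stack: [0, 20]
Same: yes

Answer: yes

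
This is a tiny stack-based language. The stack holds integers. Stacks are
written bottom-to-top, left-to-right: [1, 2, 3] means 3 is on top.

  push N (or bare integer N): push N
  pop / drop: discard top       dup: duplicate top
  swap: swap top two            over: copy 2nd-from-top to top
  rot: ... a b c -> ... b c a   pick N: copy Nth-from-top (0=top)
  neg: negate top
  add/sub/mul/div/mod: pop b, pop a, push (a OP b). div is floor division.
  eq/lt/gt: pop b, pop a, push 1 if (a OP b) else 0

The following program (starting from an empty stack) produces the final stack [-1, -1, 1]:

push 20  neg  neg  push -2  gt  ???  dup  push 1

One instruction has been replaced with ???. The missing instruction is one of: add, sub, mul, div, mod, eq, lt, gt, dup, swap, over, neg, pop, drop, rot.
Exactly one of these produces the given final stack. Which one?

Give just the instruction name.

Answer: neg

Derivation:
Stack before ???: [1]
Stack after ???:  [-1]
The instruction that transforms [1] -> [-1] is: neg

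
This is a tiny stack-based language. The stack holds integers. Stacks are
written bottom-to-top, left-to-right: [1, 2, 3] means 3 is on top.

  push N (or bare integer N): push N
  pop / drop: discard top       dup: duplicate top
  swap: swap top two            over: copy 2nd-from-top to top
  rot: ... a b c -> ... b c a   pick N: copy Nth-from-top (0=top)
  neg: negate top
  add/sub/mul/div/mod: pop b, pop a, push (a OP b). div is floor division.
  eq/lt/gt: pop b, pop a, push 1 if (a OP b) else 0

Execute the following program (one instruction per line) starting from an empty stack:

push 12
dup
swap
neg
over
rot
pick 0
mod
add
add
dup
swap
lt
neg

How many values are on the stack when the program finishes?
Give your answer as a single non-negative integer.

Answer: 1

Derivation:
After 'push 12': stack = [12] (depth 1)
After 'dup': stack = [12, 12] (depth 2)
After 'swap': stack = [12, 12] (depth 2)
After 'neg': stack = [12, -12] (depth 2)
After 'over': stack = [12, -12, 12] (depth 3)
After 'rot': stack = [-12, 12, 12] (depth 3)
After 'pick 0': stack = [-12, 12, 12, 12] (depth 4)
After 'mod': stack = [-12, 12, 0] (depth 3)
After 'add': stack = [-12, 12] (depth 2)
After 'add': stack = [0] (depth 1)
After 'dup': stack = [0, 0] (depth 2)
After 'swap': stack = [0, 0] (depth 2)
After 'lt': stack = [0] (depth 1)
After 'neg': stack = [0] (depth 1)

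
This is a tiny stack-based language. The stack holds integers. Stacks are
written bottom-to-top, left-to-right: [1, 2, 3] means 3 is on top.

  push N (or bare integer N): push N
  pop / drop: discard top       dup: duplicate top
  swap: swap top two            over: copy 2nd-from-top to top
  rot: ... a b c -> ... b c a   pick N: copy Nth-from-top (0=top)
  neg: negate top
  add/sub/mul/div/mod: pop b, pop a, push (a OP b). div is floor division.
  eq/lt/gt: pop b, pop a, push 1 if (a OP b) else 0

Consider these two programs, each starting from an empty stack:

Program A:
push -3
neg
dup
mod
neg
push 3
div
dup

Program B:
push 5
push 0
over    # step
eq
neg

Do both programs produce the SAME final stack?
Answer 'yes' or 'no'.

Program A trace:
  After 'push -3': [-3]
  After 'neg': [3]
  After 'dup': [3, 3]
  After 'mod': [0]
  After 'neg': [0]
  After 'push 3': [0, 3]
  After 'div': [0]
  After 'dup': [0, 0]
Program A final stack: [0, 0]

Program B trace:
  After 'push 5': [5]
  After 'push 0': [5, 0]
  After 'over': [5, 0, 5]
  After 'eq': [5, 0]
  After 'neg': [5, 0]
Program B final stack: [5, 0]
Same: no

Answer: no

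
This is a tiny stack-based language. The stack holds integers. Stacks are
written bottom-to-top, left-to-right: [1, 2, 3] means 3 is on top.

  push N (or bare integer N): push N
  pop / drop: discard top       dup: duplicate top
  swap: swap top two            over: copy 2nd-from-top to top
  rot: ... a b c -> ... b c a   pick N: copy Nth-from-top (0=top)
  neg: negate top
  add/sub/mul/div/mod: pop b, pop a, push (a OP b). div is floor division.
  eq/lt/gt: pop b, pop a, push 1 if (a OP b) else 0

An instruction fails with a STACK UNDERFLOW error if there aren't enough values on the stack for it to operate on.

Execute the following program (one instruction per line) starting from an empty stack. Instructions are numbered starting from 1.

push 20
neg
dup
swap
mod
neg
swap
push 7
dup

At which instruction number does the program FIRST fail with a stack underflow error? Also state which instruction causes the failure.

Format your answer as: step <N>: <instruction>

Answer: step 7: swap

Derivation:
Step 1 ('push 20'): stack = [20], depth = 1
Step 2 ('neg'): stack = [-20], depth = 1
Step 3 ('dup'): stack = [-20, -20], depth = 2
Step 4 ('swap'): stack = [-20, -20], depth = 2
Step 5 ('mod'): stack = [0], depth = 1
Step 6 ('neg'): stack = [0], depth = 1
Step 7 ('swap'): needs 2 value(s) but depth is 1 — STACK UNDERFLOW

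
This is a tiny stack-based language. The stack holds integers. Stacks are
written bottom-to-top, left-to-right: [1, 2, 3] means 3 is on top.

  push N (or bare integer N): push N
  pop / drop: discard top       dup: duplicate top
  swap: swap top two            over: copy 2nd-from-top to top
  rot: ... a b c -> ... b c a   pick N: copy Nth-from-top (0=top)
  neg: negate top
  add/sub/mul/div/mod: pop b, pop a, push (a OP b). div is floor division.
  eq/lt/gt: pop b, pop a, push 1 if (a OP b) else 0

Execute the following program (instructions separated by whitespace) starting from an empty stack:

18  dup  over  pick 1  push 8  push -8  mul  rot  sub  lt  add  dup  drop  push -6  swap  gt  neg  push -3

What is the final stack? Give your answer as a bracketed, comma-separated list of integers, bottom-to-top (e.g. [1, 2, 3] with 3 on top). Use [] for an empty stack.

Answer: [18, 0, -3]

Derivation:
After 'push 18': [18]
After 'dup': [18, 18]
After 'over': [18, 18, 18]
After 'pick 1': [18, 18, 18, 18]
After 'push 8': [18, 18, 18, 18, 8]
After 'push -8': [18, 18, 18, 18, 8, -8]
After 'mul': [18, 18, 18, 18, -64]
After 'rot': [18, 18, 18, -64, 18]
After 'sub': [18, 18, 18, -82]
After 'lt': [18, 18, 0]
After 'add': [18, 18]
After 'dup': [18, 18, 18]
After 'drop': [18, 18]
After 'push -6': [18, 18, -6]
After 'swap': [18, -6, 18]
After 'gt': [18, 0]
After 'neg': [18, 0]
After 'push -3': [18, 0, -3]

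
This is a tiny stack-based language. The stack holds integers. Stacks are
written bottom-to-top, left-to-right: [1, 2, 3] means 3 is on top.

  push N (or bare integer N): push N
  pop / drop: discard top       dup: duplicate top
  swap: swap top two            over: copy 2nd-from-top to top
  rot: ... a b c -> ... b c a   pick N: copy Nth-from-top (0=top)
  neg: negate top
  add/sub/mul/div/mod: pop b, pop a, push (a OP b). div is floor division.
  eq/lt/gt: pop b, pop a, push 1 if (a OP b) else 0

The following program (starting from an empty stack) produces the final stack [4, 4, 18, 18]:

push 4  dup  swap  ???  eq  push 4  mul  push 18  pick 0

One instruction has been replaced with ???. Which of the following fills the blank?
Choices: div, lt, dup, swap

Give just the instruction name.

Answer: dup

Derivation:
Stack before ???: [4, 4]
Stack after ???:  [4, 4, 4]
Checking each choice:
  div: stack underflow (need 2, have 1)
  lt: stack underflow (need 2, have 1)
  dup: MATCH
  swap: produces [4, 18, 18]


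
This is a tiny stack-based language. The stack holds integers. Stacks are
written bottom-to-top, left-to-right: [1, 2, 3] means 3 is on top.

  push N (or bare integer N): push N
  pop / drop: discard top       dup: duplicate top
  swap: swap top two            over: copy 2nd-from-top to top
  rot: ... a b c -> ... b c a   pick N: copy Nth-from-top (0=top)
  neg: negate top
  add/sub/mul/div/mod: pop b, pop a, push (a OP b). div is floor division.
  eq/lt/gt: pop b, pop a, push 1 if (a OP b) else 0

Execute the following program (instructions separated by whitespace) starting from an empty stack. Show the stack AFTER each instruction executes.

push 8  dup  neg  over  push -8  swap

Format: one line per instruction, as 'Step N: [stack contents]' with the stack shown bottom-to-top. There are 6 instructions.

Step 1: [8]
Step 2: [8, 8]
Step 3: [8, -8]
Step 4: [8, -8, 8]
Step 5: [8, -8, 8, -8]
Step 6: [8, -8, -8, 8]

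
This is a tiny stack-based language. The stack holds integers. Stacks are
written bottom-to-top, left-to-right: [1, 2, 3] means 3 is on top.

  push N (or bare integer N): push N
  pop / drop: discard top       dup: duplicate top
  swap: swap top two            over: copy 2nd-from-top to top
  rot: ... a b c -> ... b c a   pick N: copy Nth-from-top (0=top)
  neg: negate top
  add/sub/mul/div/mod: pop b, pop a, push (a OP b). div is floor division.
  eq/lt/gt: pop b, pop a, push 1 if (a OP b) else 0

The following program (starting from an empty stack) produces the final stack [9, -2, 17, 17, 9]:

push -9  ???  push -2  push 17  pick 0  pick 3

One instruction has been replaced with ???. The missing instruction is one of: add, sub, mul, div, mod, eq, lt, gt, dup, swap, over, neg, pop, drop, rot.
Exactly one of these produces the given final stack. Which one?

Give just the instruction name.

Stack before ???: [-9]
Stack after ???:  [9]
The instruction that transforms [-9] -> [9] is: neg

Answer: neg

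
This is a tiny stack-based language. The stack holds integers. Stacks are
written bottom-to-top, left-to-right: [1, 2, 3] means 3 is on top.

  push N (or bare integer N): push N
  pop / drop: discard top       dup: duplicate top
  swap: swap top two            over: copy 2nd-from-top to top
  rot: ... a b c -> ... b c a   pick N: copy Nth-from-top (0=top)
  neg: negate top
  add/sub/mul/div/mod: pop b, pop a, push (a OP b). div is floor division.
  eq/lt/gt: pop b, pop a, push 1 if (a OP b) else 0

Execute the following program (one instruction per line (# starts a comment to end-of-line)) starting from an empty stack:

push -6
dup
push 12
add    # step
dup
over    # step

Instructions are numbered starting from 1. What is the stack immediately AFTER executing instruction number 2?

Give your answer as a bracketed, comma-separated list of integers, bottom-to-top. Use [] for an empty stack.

Answer: [-6, -6]

Derivation:
Step 1 ('push -6'): [-6]
Step 2 ('dup'): [-6, -6]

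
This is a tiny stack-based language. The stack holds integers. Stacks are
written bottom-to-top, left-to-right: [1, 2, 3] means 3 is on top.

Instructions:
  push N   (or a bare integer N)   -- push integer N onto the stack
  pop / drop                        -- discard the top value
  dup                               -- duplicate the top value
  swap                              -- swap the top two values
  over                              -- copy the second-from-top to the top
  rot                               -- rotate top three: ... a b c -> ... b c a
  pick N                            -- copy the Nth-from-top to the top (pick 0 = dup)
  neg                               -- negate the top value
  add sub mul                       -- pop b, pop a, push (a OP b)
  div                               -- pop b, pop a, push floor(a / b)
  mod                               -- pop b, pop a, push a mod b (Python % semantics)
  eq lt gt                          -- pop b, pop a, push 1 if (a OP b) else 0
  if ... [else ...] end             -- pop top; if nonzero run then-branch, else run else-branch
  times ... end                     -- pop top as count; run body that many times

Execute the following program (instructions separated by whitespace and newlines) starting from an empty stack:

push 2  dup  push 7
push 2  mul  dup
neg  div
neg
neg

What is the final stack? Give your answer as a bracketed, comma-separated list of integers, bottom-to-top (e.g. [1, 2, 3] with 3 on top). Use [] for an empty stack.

Answer: [2, 2, -1]

Derivation:
After 'push 2': [2]
After 'dup': [2, 2]
After 'push 7': [2, 2, 7]
After 'push 2': [2, 2, 7, 2]
After 'mul': [2, 2, 14]
After 'dup': [2, 2, 14, 14]
After 'neg': [2, 2, 14, -14]
After 'div': [2, 2, -1]
After 'neg': [2, 2, 1]
After 'neg': [2, 2, -1]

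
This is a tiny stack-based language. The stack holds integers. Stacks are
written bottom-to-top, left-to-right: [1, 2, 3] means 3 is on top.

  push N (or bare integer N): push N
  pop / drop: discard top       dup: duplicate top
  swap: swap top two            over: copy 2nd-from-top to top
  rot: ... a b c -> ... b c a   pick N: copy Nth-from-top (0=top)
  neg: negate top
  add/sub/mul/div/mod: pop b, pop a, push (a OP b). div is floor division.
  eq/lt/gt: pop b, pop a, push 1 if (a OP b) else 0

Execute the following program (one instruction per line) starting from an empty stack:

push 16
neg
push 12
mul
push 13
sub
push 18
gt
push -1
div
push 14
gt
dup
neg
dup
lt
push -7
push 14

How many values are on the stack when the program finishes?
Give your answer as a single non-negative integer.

After 'push 16': stack = [16] (depth 1)
After 'neg': stack = [-16] (depth 1)
After 'push 12': stack = [-16, 12] (depth 2)
After 'mul': stack = [-192] (depth 1)
After 'push 13': stack = [-192, 13] (depth 2)
After 'sub': stack = [-205] (depth 1)
After 'push 18': stack = [-205, 18] (depth 2)
After 'gt': stack = [0] (depth 1)
After 'push -1': stack = [0, -1] (depth 2)
After 'div': stack = [0] (depth 1)
After 'push 14': stack = [0, 14] (depth 2)
After 'gt': stack = [0] (depth 1)
After 'dup': stack = [0, 0] (depth 2)
After 'neg': stack = [0, 0] (depth 2)
After 'dup': stack = [0, 0, 0] (depth 3)
After 'lt': stack = [0, 0] (depth 2)
After 'push -7': stack = [0, 0, -7] (depth 3)
After 'push 14': stack = [0, 0, -7, 14] (depth 4)

Answer: 4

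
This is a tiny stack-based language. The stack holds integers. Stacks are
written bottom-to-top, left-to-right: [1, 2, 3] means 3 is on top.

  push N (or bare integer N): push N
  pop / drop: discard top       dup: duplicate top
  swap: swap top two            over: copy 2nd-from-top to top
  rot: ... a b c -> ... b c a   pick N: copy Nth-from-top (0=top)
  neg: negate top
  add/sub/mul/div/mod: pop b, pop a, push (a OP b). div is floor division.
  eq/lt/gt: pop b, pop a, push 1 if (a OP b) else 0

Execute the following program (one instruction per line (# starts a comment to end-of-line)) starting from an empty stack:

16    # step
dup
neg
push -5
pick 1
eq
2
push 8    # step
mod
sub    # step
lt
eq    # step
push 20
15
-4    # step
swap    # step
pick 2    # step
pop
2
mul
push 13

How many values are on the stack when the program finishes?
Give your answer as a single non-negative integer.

After 'push 16': stack = [16] (depth 1)
After 'dup': stack = [16, 16] (depth 2)
After 'neg': stack = [16, -16] (depth 2)
After 'push -5': stack = [16, -16, -5] (depth 3)
After 'pick 1': stack = [16, -16, -5, -16] (depth 4)
After 'eq': stack = [16, -16, 0] (depth 3)
After 'push 2': stack = [16, -16, 0, 2] (depth 4)
After 'push 8': stack = [16, -16, 0, 2, 8] (depth 5)
After 'mod': stack = [16, -16, 0, 2] (depth 4)
After 'sub': stack = [16, -16, -2] (depth 3)
  ...
After 'eq': stack = [0] (depth 1)
After 'push 20': stack = [0, 20] (depth 2)
After 'push 15': stack = [0, 20, 15] (depth 3)
After 'push -4': stack = [0, 20, 15, -4] (depth 4)
After 'swap': stack = [0, 20, -4, 15] (depth 4)
After 'pick 2': stack = [0, 20, -4, 15, 20] (depth 5)
After 'pop': stack = [0, 20, -4, 15] (depth 4)
After 'push 2': stack = [0, 20, -4, 15, 2] (depth 5)
After 'mul': stack = [0, 20, -4, 30] (depth 4)
After 'push 13': stack = [0, 20, -4, 30, 13] (depth 5)

Answer: 5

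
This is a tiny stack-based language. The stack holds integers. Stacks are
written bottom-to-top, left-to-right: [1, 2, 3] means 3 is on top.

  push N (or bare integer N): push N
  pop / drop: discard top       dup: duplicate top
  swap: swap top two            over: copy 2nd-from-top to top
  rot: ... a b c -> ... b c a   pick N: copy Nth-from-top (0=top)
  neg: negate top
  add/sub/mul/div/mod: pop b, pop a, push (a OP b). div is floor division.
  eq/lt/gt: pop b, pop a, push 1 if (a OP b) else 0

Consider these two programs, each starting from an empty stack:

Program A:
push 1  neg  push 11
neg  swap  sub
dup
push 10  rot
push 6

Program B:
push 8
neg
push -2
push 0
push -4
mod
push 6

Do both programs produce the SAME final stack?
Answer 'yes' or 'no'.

Program A trace:
  After 'push 1': [1]
  After 'neg': [-1]
  After 'push 11': [-1, 11]
  After 'neg': [-1, -11]
  After 'swap': [-11, -1]
  After 'sub': [-10]
  After 'dup': [-10, -10]
  After 'push 10': [-10, -10, 10]
  After 'rot': [-10, 10, -10]
  After 'push 6': [-10, 10, -10, 6]
Program A final stack: [-10, 10, -10, 6]

Program B trace:
  After 'push 8': [8]
  After 'neg': [-8]
  After 'push -2': [-8, -2]
  After 'push 0': [-8, -2, 0]
  After 'push -4': [-8, -2, 0, -4]
  After 'mod': [-8, -2, 0]
  After 'push 6': [-8, -2, 0, 6]
Program B final stack: [-8, -2, 0, 6]
Same: no

Answer: no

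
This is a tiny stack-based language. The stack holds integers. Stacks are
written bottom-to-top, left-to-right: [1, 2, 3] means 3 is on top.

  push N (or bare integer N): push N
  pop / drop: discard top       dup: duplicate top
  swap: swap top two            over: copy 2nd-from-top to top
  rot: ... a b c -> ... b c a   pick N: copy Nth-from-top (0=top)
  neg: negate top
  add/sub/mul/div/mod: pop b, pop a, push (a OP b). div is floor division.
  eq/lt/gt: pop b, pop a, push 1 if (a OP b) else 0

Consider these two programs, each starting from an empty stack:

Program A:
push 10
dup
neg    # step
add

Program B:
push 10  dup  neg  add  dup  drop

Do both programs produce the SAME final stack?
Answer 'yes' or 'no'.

Program A trace:
  After 'push 10': [10]
  After 'dup': [10, 10]
  After 'neg': [10, -10]
  After 'add': [0]
Program A final stack: [0]

Program B trace:
  After 'push 10': [10]
  After 'dup': [10, 10]
  After 'neg': [10, -10]
  After 'add': [0]
  After 'dup': [0, 0]
  After 'drop': [0]
Program B final stack: [0]
Same: yes

Answer: yes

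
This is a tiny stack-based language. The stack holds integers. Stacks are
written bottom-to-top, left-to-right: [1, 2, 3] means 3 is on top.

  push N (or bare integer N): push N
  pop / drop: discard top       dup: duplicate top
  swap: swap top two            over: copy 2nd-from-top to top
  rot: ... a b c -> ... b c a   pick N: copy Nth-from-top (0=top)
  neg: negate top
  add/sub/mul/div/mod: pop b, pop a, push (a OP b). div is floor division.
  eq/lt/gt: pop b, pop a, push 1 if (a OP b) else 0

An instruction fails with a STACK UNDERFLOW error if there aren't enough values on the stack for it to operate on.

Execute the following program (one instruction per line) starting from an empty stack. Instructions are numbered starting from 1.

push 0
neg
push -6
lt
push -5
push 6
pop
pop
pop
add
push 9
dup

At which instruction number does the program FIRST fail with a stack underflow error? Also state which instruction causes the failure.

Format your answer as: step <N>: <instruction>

Answer: step 10: add

Derivation:
Step 1 ('push 0'): stack = [0], depth = 1
Step 2 ('neg'): stack = [0], depth = 1
Step 3 ('push -6'): stack = [0, -6], depth = 2
Step 4 ('lt'): stack = [0], depth = 1
Step 5 ('push -5'): stack = [0, -5], depth = 2
Step 6 ('push 6'): stack = [0, -5, 6], depth = 3
Step 7 ('pop'): stack = [0, -5], depth = 2
Step 8 ('pop'): stack = [0], depth = 1
Step 9 ('pop'): stack = [], depth = 0
Step 10 ('add'): needs 2 value(s) but depth is 0 — STACK UNDERFLOW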